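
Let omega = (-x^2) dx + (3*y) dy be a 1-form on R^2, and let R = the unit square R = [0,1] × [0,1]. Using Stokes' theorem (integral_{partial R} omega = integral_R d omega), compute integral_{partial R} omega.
integral_(partial R) omega = 0

Stokes: integral_partial_R omega = integral_R d omega with d omega = (∂Q/∂x - ∂P/∂y) dx ∧ dy.
  ∂Q/∂x = 0
  ∂P/∂y = 0
  integrand = ∂Q/∂x - ∂P/∂y = 0.
Integrating over R: integral_0^1 integral_0^1 (0) dx dy = 0.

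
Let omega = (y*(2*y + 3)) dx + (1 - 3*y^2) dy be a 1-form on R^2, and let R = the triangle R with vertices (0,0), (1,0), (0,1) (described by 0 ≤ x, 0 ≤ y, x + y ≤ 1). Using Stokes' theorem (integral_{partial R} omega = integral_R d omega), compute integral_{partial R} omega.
integral_(partial R) omega = -13/6

Stokes: integral_partial_R omega = integral_R d omega with d omega = (∂Q/∂x - ∂P/∂y) dx ∧ dy.
  ∂Q/∂x = 0
  ∂P/∂y = 4*y + 3
  integrand = ∂Q/∂x - ∂P/∂y = -4*y - 3.
Integrating over R: integral_0^1 integral_0^{1-x} (-4*y - 3) dy dx = -13/6.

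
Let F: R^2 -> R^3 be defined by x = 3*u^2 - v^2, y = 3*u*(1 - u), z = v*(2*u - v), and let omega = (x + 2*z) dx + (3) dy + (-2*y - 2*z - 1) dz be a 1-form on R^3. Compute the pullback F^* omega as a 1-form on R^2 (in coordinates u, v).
F^* omega = (18*u^3 + 36*u^2*v - 26*u*v^2 - 12*u*v - 18*u + 4*v^3 - 2*v + 9) du + (12*u^3 - 26*u^2*v - 12*u^2 + 4*u*v^2 + 12*u*v - 2*u + 2*v^3 + 2*v) dv

Using F^*(f dg) = (f ∘ F) d(g ∘ F), substitute each coordinate x_i by F_i(u, v) in f_i, and replace dx_i by d F_i = (∂F_i/∂u) du + (∂F_i/∂v) dv.
  For the x component: f_1(F) = 3*u^2 + 4*u*v - 3*v^2; d F_1 = (6*u) du + (-2*v) dv
  For the y component: f_2(F) = 3; d F_2 = (3 - 6*u) du + (0) dv
  For the z component: f_3(F) = 6*u^2 - 4*u*v - 6*u + 2*v^2 - 1; d F_3 = (2*v) du + (2*u - 2*v) dv
Combining and collecting du, dv coefficients:
  coeff of du: 18*u^3 + 36*u^2*v - 26*u*v^2 - 12*u*v - 18*u + 4*v^3 - 2*v + 9
  coeff of dv: 12*u^3 - 26*u^2*v - 12*u^2 + 4*u*v^2 + 12*u*v - 2*u + 2*v^3 + 2*v
F^* omega = (18*u^3 + 36*u^2*v - 26*u*v^2 - 12*u*v - 18*u + 4*v^3 - 2*v + 9) du + (12*u^3 - 26*u^2*v - 12*u^2 + 4*u*v^2 + 12*u*v - 2*u + 2*v^3 + 2*v) dv.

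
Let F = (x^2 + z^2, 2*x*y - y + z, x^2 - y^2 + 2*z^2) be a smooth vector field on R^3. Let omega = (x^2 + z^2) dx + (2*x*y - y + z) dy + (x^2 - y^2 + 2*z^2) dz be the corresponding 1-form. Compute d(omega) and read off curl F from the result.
d(omega) = (-2*y - 1) dy ∧ dz + (-2*x + 2*z) dz ∧ dx + (2*y) dx ∧ dy; curl F = (-2*y - 1, -2*x + 2*z, 2*y)

d omega = sum_{i<j} (∂f_j/∂x_i - ∂f_i/∂x_j) dx_i ∧ dx_j. Under the identification (dy ∧ dz, dz ∧ dx, dx ∧ dy) ↔ (e_x, e_y, e_z), the coefficients are exactly the components of curl F. Compute:
  ∂R/∂y - ∂Q/∂z = (-2*y) - (1) = -2*y - 1
  ∂P/∂z - ∂R/∂x = (2*z) - (2*x) = -2*x + 2*z
  ∂Q/∂x - ∂P/∂y = (2*y) - (0) = 2*y.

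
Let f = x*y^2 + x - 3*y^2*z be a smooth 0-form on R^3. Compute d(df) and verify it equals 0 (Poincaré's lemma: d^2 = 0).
d(df) = 0

Step 1: df = sum_i (∂f/∂x_i) dx_i = (y^2 + 1) dx + (2*y*(x - 3*z)) dy + (-3*y^2) dz.
Step 2: Apply d again. Using the 1-form formula, the coefficient of dx ∧ dy in d(df) is ∂^2 f/∂x ∂y - ∂^2 f/∂y ∂x = (2*y) - (2*y) = 0 (equality of mixed partials for smooth f).
Similarly for dx ∧ dz and dy ∧ dz — all coefficients vanish. So d(df) = 0.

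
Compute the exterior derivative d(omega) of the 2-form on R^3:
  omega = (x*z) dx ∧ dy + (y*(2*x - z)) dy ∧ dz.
d(omega) = (x + 2*y) dx ∧ dy ∧ dz

For a 2-form omega = sum_{i<j} g_{ij} dx_i ∧ dx_j, the exterior derivative is
  d(omega) = sum_{i<j} d(g_{ij}) ∧ dx_i ∧ dx_j = sum_{i<j, k} (∂g_{ij}/∂x_k) dx_k ∧ dx_i ∧ dx_j.
Expand each term, using dx_k ∧ dx_i ∧ dx_j = sgn(permutation) dx_{(a)} ∧ dx_{(b)} ∧ dx_{(c)} with (a < b < c) sorted:
  d(x*z) includes (∂/∂z)(x*z) dz = (x) dz, which multiplied by dx ∧ dy gives (x) dx ∧ dy ∧ dz
  d(y*(2*x - z)) includes (∂/∂x)(y*(2*x - z)) dx = (2*y) dx, which multiplied by dy ∧ dz gives (2*y) dx ∧ dy ∧ dz
Collecting like 3-forms: d(omega) = (x + 2*y) dx ∧ dy ∧ dz.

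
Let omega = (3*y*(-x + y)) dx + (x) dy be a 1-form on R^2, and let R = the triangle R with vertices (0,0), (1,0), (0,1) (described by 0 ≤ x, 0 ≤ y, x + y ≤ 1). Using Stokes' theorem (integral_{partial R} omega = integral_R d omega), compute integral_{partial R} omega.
integral_(partial R) omega = 0

Stokes: integral_partial_R omega = integral_R d omega with d omega = (∂Q/∂x - ∂P/∂y) dx ∧ dy.
  ∂Q/∂x = 1
  ∂P/∂y = -3*x + 6*y
  integrand = ∂Q/∂x - ∂P/∂y = 3*x - 6*y + 1.
Integrating over R: integral_0^1 integral_0^{1-x} (3*x - 6*y + 1) dy dx = 0.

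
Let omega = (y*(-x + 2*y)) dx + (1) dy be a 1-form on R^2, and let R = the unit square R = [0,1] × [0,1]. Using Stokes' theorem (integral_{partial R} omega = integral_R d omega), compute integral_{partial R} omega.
integral_(partial R) omega = -3/2

Stokes: integral_partial_R omega = integral_R d omega with d omega = (∂Q/∂x - ∂P/∂y) dx ∧ dy.
  ∂Q/∂x = 0
  ∂P/∂y = -x + 4*y
  integrand = ∂Q/∂x - ∂P/∂y = x - 4*y.
Integrating over R: integral_0^1 integral_0^1 (x - 4*y) dx dy = -3/2.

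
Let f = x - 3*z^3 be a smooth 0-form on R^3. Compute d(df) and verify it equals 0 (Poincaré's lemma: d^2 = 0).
d(df) = 0

Step 1: df = sum_i (∂f/∂x_i) dx_i = (1) dx + (0) dy + (-9*z^2) dz.
Step 2: Apply d again. Using the 1-form formula, the coefficient of dx ∧ dy in d(df) is ∂^2 f/∂x ∂y - ∂^2 f/∂y ∂x = (0) - (0) = 0 (equality of mixed partials for smooth f).
Similarly for dx ∧ dz and dy ∧ dz — all coefficients vanish. So d(df) = 0.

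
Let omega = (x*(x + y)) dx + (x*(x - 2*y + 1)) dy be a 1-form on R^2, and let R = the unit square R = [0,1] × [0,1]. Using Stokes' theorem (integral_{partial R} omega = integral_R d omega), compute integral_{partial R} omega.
integral_(partial R) omega = 1/2

Stokes: integral_partial_R omega = integral_R d omega with d omega = (∂Q/∂x - ∂P/∂y) dx ∧ dy.
  ∂Q/∂x = 2*x - 2*y + 1
  ∂P/∂y = x
  integrand = ∂Q/∂x - ∂P/∂y = x - 2*y + 1.
Integrating over R: integral_0^1 integral_0^1 (x - 2*y + 1) dx dy = 1/2.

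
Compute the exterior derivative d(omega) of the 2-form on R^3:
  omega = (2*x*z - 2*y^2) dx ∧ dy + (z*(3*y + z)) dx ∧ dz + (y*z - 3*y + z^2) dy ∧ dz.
d(omega) = (2*x - 3*z) dx ∧ dy ∧ dz

For a 2-form omega = sum_{i<j} g_{ij} dx_i ∧ dx_j, the exterior derivative is
  d(omega) = sum_{i<j} d(g_{ij}) ∧ dx_i ∧ dx_j = sum_{i<j, k} (∂g_{ij}/∂x_k) dx_k ∧ dx_i ∧ dx_j.
Expand each term, using dx_k ∧ dx_i ∧ dx_j = sgn(permutation) dx_{(a)} ∧ dx_{(b)} ∧ dx_{(c)} with (a < b < c) sorted:
  d(2*x*z - 2*y^2) includes (∂/∂z)(2*x*z - 2*y^2) dz = (2*x) dz, which multiplied by dx ∧ dy gives (2*x) dx ∧ dy ∧ dz
  d(z*(3*y + z)) includes (∂/∂y)(z*(3*y + z)) dy = (3*z) dy, which multiplied by dx ∧ dz gives (-3*z) dx ∧ dy ∧ dz
Collecting like 3-forms: d(omega) = (2*x - 3*z) dx ∧ dy ∧ dz.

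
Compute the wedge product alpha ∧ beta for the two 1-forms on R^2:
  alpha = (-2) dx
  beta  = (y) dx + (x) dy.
alpha ∧ beta = (-2*x) dx ∧ dy

Distribute the wedge, using dx_i ∧ dx_j = -dx_j ∧ dx_i and dx_i ∧ dx_i = 0. For each pair (i, j) with i < j, the coefficient of dx_i ∧ dx_j in alpha ∧ beta is (alpha_i * beta_j - alpha_j * beta_i). Collecting: alpha ∧ beta = (-2*x) dx ∧ dy.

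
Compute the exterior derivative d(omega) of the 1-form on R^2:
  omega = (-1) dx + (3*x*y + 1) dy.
d(omega) = (3*y) dx ∧ dy

For a 1-form omega = sum_i f_i dx_i, the exterior derivative is
  d(omega) = sum_{i < j} (∂f_j/∂x_i - ∂f_i/∂x_j) dx_i ∧ dx_j.
  coefficient of dx ∧ dy: ∂f_2/∂x - ∂f_1/∂y = ∂(3*x*y + 1)/∂x - ∂(-1)/∂y = 3*y
Assembling: d(omega) = (3*y) dx ∧ dy.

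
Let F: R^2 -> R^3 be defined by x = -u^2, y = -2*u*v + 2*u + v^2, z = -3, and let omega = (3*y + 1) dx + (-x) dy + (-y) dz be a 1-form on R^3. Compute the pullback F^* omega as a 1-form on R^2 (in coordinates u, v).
F^* omega = (2*u*(5*u*v - 5*u - 3*v^2 - 1)) du + (2*u^2*(-u + v)) dv

Using F^*(f dg) = (f ∘ F) d(g ∘ F), substitute each coordinate x_i by F_i(u, v) in f_i, and replace dx_i by d F_i = (∂F_i/∂u) du + (∂F_i/∂v) dv.
  For the x component: f_1(F) = -6*u*v + 6*u + 3*v^2 + 1; d F_1 = (-2*u) du + (0) dv
  For the y component: f_2(F) = u^2; d F_2 = (2 - 2*v) du + (-2*u + 2*v) dv
  For the z component: f_3(F) = 2*u*v - 2*u - v^2; d F_3 = (0) du + (0) dv
Combining and collecting du, dv coefficients:
  coeff of du: 2*u*(5*u*v - 5*u - 3*v^2 - 1)
  coeff of dv: 2*u^2*(-u + v)
F^* omega = (2*u*(5*u*v - 5*u - 3*v^2 - 1)) du + (2*u^2*(-u + v)) dv.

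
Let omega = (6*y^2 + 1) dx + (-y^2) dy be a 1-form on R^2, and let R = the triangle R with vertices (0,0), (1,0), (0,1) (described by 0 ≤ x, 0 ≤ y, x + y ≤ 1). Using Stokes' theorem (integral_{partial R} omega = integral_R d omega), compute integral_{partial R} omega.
integral_(partial R) omega = -2

Stokes: integral_partial_R omega = integral_R d omega with d omega = (∂Q/∂x - ∂P/∂y) dx ∧ dy.
  ∂Q/∂x = 0
  ∂P/∂y = 12*y
  integrand = ∂Q/∂x - ∂P/∂y = -12*y.
Integrating over R: integral_0^1 integral_0^{1-x} (-12*y) dy dx = -2.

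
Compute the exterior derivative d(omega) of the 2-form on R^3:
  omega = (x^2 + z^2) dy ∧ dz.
d(omega) = (2*x) dx ∧ dy ∧ dz

For a 2-form omega = sum_{i<j} g_{ij} dx_i ∧ dx_j, the exterior derivative is
  d(omega) = sum_{i<j} d(g_{ij}) ∧ dx_i ∧ dx_j = sum_{i<j, k} (∂g_{ij}/∂x_k) dx_k ∧ dx_i ∧ dx_j.
Expand each term, using dx_k ∧ dx_i ∧ dx_j = sgn(permutation) dx_{(a)} ∧ dx_{(b)} ∧ dx_{(c)} with (a < b < c) sorted:
  d(x^2 + z^2) includes (∂/∂x)(x^2 + z^2) dx = (2*x) dx, which multiplied by dy ∧ dz gives (2*x) dx ∧ dy ∧ dz
Collecting like 3-forms: d(omega) = (2*x) dx ∧ dy ∧ dz.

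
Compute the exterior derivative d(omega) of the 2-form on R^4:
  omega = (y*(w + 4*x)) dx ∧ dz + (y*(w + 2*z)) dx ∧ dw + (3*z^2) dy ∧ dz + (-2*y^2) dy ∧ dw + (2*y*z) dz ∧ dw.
d(omega) = (-w - 4*x) dx ∧ dy ∧ dz + (-y) dx ∧ dz ∧ dw + (-w - 2*z) dx ∧ dy ∧ dw + (2*z) dy ∧ dz ∧ dw

For a 2-form omega = sum_{i<j} g_{ij} dx_i ∧ dx_j, the exterior derivative is
  d(omega) = sum_{i<j} d(g_{ij}) ∧ dx_i ∧ dx_j = sum_{i<j, k} (∂g_{ij}/∂x_k) dx_k ∧ dx_i ∧ dx_j.
Expand each term, using dx_k ∧ dx_i ∧ dx_j = sgn(permutation) dx_{(a)} ∧ dx_{(b)} ∧ dx_{(c)} with (a < b < c) sorted:
  d(y*(w + 4*x)) includes (∂/∂y)(y*(w + 4*x)) dy = (w + 4*x) dy, which multiplied by dx ∧ dz gives (-w - 4*x) dx ∧ dy ∧ dz
  d(y*(w + 4*x)) includes (∂/∂w)(y*(w + 4*x)) dw = (y) dw, which multiplied by dx ∧ dz gives (y) dx ∧ dz ∧ dw
  d(y*(w + 2*z)) includes (∂/∂y)(y*(w + 2*z)) dy = (w + 2*z) dy, which multiplied by dx ∧ dw gives (-w - 2*z) dx ∧ dy ∧ dw
  d(y*(w + 2*z)) includes (∂/∂z)(y*(w + 2*z)) dz = (2*y) dz, which multiplied by dx ∧ dw gives (-2*y) dx ∧ dz ∧ dw
  d(2*y*z) includes (∂/∂y)(2*y*z) dy = (2*z) dy, which multiplied by dz ∧ dw gives (2*z) dy ∧ dz ∧ dw
Collecting like 3-forms: d(omega) = (-w - 4*x) dx ∧ dy ∧ dz + (-y) dx ∧ dz ∧ dw + (-w - 2*z) dx ∧ dy ∧ dw + (2*z) dy ∧ dz ∧ dw.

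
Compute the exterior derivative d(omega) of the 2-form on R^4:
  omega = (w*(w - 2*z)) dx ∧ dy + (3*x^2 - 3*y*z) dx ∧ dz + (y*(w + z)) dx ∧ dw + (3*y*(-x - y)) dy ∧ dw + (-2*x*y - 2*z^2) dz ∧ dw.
d(omega) = (-2*w + 3*z) dx ∧ dy ∧ dz + (w - 3*y - 3*z) dx ∧ dy ∧ dw + (-3*y) dx ∧ dz ∧ dw + (-2*x) dy ∧ dz ∧ dw

For a 2-form omega = sum_{i<j} g_{ij} dx_i ∧ dx_j, the exterior derivative is
  d(omega) = sum_{i<j} d(g_{ij}) ∧ dx_i ∧ dx_j = sum_{i<j, k} (∂g_{ij}/∂x_k) dx_k ∧ dx_i ∧ dx_j.
Expand each term, using dx_k ∧ dx_i ∧ dx_j = sgn(permutation) dx_{(a)} ∧ dx_{(b)} ∧ dx_{(c)} with (a < b < c) sorted:
  d(w*(w - 2*z)) includes (∂/∂z)(w*(w - 2*z)) dz = (-2*w) dz, which multiplied by dx ∧ dy gives (-2*w) dx ∧ dy ∧ dz
  d(w*(w - 2*z)) includes (∂/∂w)(w*(w - 2*z)) dw = (2*w - 2*z) dw, which multiplied by dx ∧ dy gives (2*w - 2*z) dx ∧ dy ∧ dw
  d(3*x^2 - 3*y*z) includes (∂/∂y)(3*x^2 - 3*y*z) dy = (-3*z) dy, which multiplied by dx ∧ dz gives (3*z) dx ∧ dy ∧ dz
  d(y*(w + z)) includes (∂/∂y)(y*(w + z)) dy = (w + z) dy, which multiplied by dx ∧ dw gives (-w - z) dx ∧ dy ∧ dw
  d(y*(w + z)) includes (∂/∂z)(y*(w + z)) dz = (y) dz, which multiplied by dx ∧ dw gives (-y) dx ∧ dz ∧ dw
  d(3*y*(-x - y)) includes (∂/∂x)(3*y*(-x - y)) dx = (-3*y) dx, which multiplied by dy ∧ dw gives (-3*y) dx ∧ dy ∧ dw
  d(-2*x*y - 2*z^2) includes (∂/∂x)(-2*x*y - 2*z^2) dx = (-2*y) dx, which multiplied by dz ∧ dw gives (-2*y) dx ∧ dz ∧ dw
  d(-2*x*y - 2*z^2) includes (∂/∂y)(-2*x*y - 2*z^2) dy = (-2*x) dy, which multiplied by dz ∧ dw gives (-2*x) dy ∧ dz ∧ dw
Collecting like 3-forms: d(omega) = (-2*w + 3*z) dx ∧ dy ∧ dz + (w - 3*y - 3*z) dx ∧ dy ∧ dw + (-3*y) dx ∧ dz ∧ dw + (-2*x) dy ∧ dz ∧ dw.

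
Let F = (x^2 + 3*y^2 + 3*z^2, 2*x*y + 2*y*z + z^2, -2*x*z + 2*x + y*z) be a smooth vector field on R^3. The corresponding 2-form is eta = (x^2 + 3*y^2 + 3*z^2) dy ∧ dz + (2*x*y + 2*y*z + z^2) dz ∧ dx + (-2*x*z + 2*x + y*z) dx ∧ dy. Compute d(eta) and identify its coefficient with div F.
d(eta) = (2*x + y + 2*z) dx ∧ dy ∧ dz; div F = 2*x + y + 2*z

For a 2-form in R^3 of the form above, applying d gives a 3-form with coefficient ∂P/∂x + ∂Q/∂y + ∂R/∂z:
  ∂P/∂x = 2*x
  ∂Q/∂y = 2*x + 2*z
  ∂R/∂z = -2*x + y
Sum = 2*x + y + 2*z, which is exactly div F.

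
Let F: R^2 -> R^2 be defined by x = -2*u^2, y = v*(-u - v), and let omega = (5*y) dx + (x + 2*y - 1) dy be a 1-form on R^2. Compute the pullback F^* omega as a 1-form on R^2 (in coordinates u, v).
F^* omega = (v*(22*u^2 + 22*u*v + 2*v^2 + 1)) du + (2*u^3 + 6*u^2*v + 6*u*v^2 + u + 4*v^3 + 2*v) dv

Using F^*(f dg) = (f ∘ F) d(g ∘ F), substitute each coordinate x_i by F_i(u, v) in f_i, and replace dx_i by d F_i = (∂F_i/∂u) du + (∂F_i/∂v) dv.
  For the x component: f_1(F) = 5*v*(-u - v); d F_1 = (-4*u) du + (0) dv
  For the y component: f_2(F) = -2*u^2 - 2*u*v - 2*v^2 - 1; d F_2 = (-v) du + (-u - 2*v) dv
Combining and collecting du, dv coefficients:
  coeff of du: v*(22*u^2 + 22*u*v + 2*v^2 + 1)
  coeff of dv: 2*u^3 + 6*u^2*v + 6*u*v^2 + u + 4*v^3 + 2*v
F^* omega = (v*(22*u^2 + 22*u*v + 2*v^2 + 1)) du + (2*u^3 + 6*u^2*v + 6*u*v^2 + u + 4*v^3 + 2*v) dv.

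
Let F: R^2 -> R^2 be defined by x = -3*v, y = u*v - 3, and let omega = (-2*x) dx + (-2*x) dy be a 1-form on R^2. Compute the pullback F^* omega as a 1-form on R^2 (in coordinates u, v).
F^* omega = (6*v^2) du + (6*v*(u - 3)) dv

Using F^*(f dg) = (f ∘ F) d(g ∘ F), substitute each coordinate x_i by F_i(u, v) in f_i, and replace dx_i by d F_i = (∂F_i/∂u) du + (∂F_i/∂v) dv.
  For the x component: f_1(F) = 6*v; d F_1 = (0) du + (-3) dv
  For the y component: f_2(F) = 6*v; d F_2 = (v) du + (u) dv
Combining and collecting du, dv coefficients:
  coeff of du: 6*v^2
  coeff of dv: 6*v*(u - 3)
F^* omega = (6*v^2) du + (6*v*(u - 3)) dv.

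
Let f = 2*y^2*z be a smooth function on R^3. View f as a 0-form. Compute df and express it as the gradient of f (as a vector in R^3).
df = (0) dx + (4*y*z) dy + (2*y^2) dz; grad f = (0, 4*y*z, 2*y^2)

For a 0-form f, d f = (∂f/∂x) dx + (∂f/∂y) dy + (∂f/∂z) dz. The components of the vector representation are exactly the entries of grad f in Cartesian coordinates:
  ∂f/∂x = 0
  ∂f/∂y = 4*y*z
  ∂f/∂z = 2*y^2.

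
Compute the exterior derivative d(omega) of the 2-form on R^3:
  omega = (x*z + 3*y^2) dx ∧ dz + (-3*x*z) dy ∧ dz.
d(omega) = (-6*y - 3*z) dx ∧ dy ∧ dz

For a 2-form omega = sum_{i<j} g_{ij} dx_i ∧ dx_j, the exterior derivative is
  d(omega) = sum_{i<j} d(g_{ij}) ∧ dx_i ∧ dx_j = sum_{i<j, k} (∂g_{ij}/∂x_k) dx_k ∧ dx_i ∧ dx_j.
Expand each term, using dx_k ∧ dx_i ∧ dx_j = sgn(permutation) dx_{(a)} ∧ dx_{(b)} ∧ dx_{(c)} with (a < b < c) sorted:
  d(x*z + 3*y^2) includes (∂/∂y)(x*z + 3*y^2) dy = (6*y) dy, which multiplied by dx ∧ dz gives (-6*y) dx ∧ dy ∧ dz
  d(-3*x*z) includes (∂/∂x)(-3*x*z) dx = (-3*z) dx, which multiplied by dy ∧ dz gives (-3*z) dx ∧ dy ∧ dz
Collecting like 3-forms: d(omega) = (-6*y - 3*z) dx ∧ dy ∧ dz.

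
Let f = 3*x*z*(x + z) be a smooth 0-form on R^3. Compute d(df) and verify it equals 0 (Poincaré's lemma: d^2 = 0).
d(df) = 0

Step 1: df = sum_i (∂f/∂x_i) dx_i = (3*z*(2*x + z)) dx + (0) dy + (3*x*(x + 2*z)) dz.
Step 2: Apply d again. Using the 1-form formula, the coefficient of dx ∧ dy in d(df) is ∂^2 f/∂x ∂y - ∂^2 f/∂y ∂x = (0) - (0) = 0 (equality of mixed partials for smooth f).
Similarly for dx ∧ dz and dy ∧ dz — all coefficients vanish. So d(df) = 0.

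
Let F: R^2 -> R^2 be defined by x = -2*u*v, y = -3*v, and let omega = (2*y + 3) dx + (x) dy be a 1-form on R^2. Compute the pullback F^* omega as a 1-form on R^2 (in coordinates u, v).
F^* omega = (6*v*(2*v - 1)) du + (6*u*(3*v - 1)) dv

Using F^*(f dg) = (f ∘ F) d(g ∘ F), substitute each coordinate x_i by F_i(u, v) in f_i, and replace dx_i by d F_i = (∂F_i/∂u) du + (∂F_i/∂v) dv.
  For the x component: f_1(F) = 3 - 6*v; d F_1 = (-2*v) du + (-2*u) dv
  For the y component: f_2(F) = -2*u*v; d F_2 = (0) du + (-3) dv
Combining and collecting du, dv coefficients:
  coeff of du: 6*v*(2*v - 1)
  coeff of dv: 6*u*(3*v - 1)
F^* omega = (6*v*(2*v - 1)) du + (6*u*(3*v - 1)) dv.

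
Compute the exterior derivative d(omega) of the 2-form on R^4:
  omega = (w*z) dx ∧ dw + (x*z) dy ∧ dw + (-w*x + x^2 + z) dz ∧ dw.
d(omega) = (-2*w + 2*x) dx ∧ dz ∧ dw + (z) dx ∧ dy ∧ dw + (-x) dy ∧ dz ∧ dw

For a 2-form omega = sum_{i<j} g_{ij} dx_i ∧ dx_j, the exterior derivative is
  d(omega) = sum_{i<j} d(g_{ij}) ∧ dx_i ∧ dx_j = sum_{i<j, k} (∂g_{ij}/∂x_k) dx_k ∧ dx_i ∧ dx_j.
Expand each term, using dx_k ∧ dx_i ∧ dx_j = sgn(permutation) dx_{(a)} ∧ dx_{(b)} ∧ dx_{(c)} with (a < b < c) sorted:
  d(w*z) includes (∂/∂z)(w*z) dz = (w) dz, which multiplied by dx ∧ dw gives (-w) dx ∧ dz ∧ dw
  d(x*z) includes (∂/∂x)(x*z) dx = (z) dx, which multiplied by dy ∧ dw gives (z) dx ∧ dy ∧ dw
  d(x*z) includes (∂/∂z)(x*z) dz = (x) dz, which multiplied by dy ∧ dw gives (-x) dy ∧ dz ∧ dw
  d(-w*x + x^2 + z) includes (∂/∂x)(-w*x + x^2 + z) dx = (-w + 2*x) dx, which multiplied by dz ∧ dw gives (-w + 2*x) dx ∧ dz ∧ dw
Collecting like 3-forms: d(omega) = (-2*w + 2*x) dx ∧ dz ∧ dw + (z) dx ∧ dy ∧ dw + (-x) dy ∧ dz ∧ dw.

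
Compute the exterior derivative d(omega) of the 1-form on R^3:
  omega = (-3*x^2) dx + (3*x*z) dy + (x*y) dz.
d(omega) = (3*z) dx ∧ dy + (y) dx ∧ dz + (-2*x) dy ∧ dz

For a 1-form omega = sum_i f_i dx_i, the exterior derivative is
  d(omega) = sum_{i < j} (∂f_j/∂x_i - ∂f_i/∂x_j) dx_i ∧ dx_j.
  coefficient of dx ∧ dy: ∂f_2/∂x - ∂f_1/∂y = ∂(3*x*z)/∂x - ∂(-3*x^2)/∂y = 3*z
  coefficient of dx ∧ dz: ∂f_3/∂x - ∂f_1/∂z = ∂(x*y)/∂x - ∂(-3*x^2)/∂z = y
  coefficient of dy ∧ dz: ∂f_3/∂y - ∂f_2/∂z = ∂(x*y)/∂y - ∂(3*x*z)/∂z = -2*x
Assembling: d(omega) = (3*z) dx ∧ dy + (y) dx ∧ dz + (-2*x) dy ∧ dz.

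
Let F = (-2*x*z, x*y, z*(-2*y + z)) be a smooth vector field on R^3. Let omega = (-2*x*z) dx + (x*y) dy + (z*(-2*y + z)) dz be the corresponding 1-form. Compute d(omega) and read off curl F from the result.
d(omega) = (-2*z) dy ∧ dz + (-2*x) dz ∧ dx + (y) dx ∧ dy; curl F = (-2*z, -2*x, y)

d omega = sum_{i<j} (∂f_j/∂x_i - ∂f_i/∂x_j) dx_i ∧ dx_j. Under the identification (dy ∧ dz, dz ∧ dx, dx ∧ dy) ↔ (e_x, e_y, e_z), the coefficients are exactly the components of curl F. Compute:
  ∂R/∂y - ∂Q/∂z = (-2*z) - (0) = -2*z
  ∂P/∂z - ∂R/∂x = (-2*x) - (0) = -2*x
  ∂Q/∂x - ∂P/∂y = (y) - (0) = y.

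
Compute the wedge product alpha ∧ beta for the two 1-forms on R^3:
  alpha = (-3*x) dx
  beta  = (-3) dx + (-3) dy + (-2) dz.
alpha ∧ beta = (9*x) dx ∧ dy + (6*x) dx ∧ dz

Distribute the wedge, using dx_i ∧ dx_j = -dx_j ∧ dx_i and dx_i ∧ dx_i = 0. For each pair (i, j) with i < j, the coefficient of dx_i ∧ dx_j in alpha ∧ beta is (alpha_i * beta_j - alpha_j * beta_i). Collecting: alpha ∧ beta = (9*x) dx ∧ dy + (6*x) dx ∧ dz.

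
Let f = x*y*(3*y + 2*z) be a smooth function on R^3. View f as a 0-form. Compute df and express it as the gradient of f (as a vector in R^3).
df = (y*(3*y + 2*z)) dx + (2*x*(3*y + z)) dy + (2*x*y) dz; grad f = (y*(3*y + 2*z), 2*x*(3*y + z), 2*x*y)

For a 0-form f, d f = (∂f/∂x) dx + (∂f/∂y) dy + (∂f/∂z) dz. The components of the vector representation are exactly the entries of grad f in Cartesian coordinates:
  ∂f/∂x = y*(3*y + 2*z)
  ∂f/∂y = 2*x*(3*y + z)
  ∂f/∂z = 2*x*y.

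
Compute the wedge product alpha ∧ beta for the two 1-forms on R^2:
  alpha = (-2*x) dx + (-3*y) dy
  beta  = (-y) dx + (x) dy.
alpha ∧ beta = (-2*x^2 - 3*y^2) dx ∧ dy

Distribute the wedge, using dx_i ∧ dx_j = -dx_j ∧ dx_i and dx_i ∧ dx_i = 0. For each pair (i, j) with i < j, the coefficient of dx_i ∧ dx_j in alpha ∧ beta is (alpha_i * beta_j - alpha_j * beta_i). Collecting: alpha ∧ beta = (-2*x^2 - 3*y^2) dx ∧ dy.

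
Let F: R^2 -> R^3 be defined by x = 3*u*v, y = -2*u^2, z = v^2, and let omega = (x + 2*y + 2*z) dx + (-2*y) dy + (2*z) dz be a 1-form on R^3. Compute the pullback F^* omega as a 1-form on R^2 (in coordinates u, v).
F^* omega = (-16*u^3 - 12*u^2*v + 9*u*v^2 + 6*v^3) du + (-12*u^3 + 9*u^2*v + 6*u*v^2 + 4*v^3) dv

Using F^*(f dg) = (f ∘ F) d(g ∘ F), substitute each coordinate x_i by F_i(u, v) in f_i, and replace dx_i by d F_i = (∂F_i/∂u) du + (∂F_i/∂v) dv.
  For the x component: f_1(F) = -4*u^2 + 3*u*v + 2*v^2; d F_1 = (3*v) du + (3*u) dv
  For the y component: f_2(F) = 4*u^2; d F_2 = (-4*u) du + (0) dv
  For the z component: f_3(F) = 2*v^2; d F_3 = (0) du + (2*v) dv
Combining and collecting du, dv coefficients:
  coeff of du: -16*u^3 - 12*u^2*v + 9*u*v^2 + 6*v^3
  coeff of dv: -12*u^3 + 9*u^2*v + 6*u*v^2 + 4*v^3
F^* omega = (-16*u^3 - 12*u^2*v + 9*u*v^2 + 6*v^3) du + (-12*u^3 + 9*u^2*v + 6*u*v^2 + 4*v^3) dv.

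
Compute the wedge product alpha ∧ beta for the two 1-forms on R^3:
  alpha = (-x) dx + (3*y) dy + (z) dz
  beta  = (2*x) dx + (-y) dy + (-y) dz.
alpha ∧ beta = (-5*x*y) dx ∧ dy + (x*(y - 2*z)) dx ∧ dz + (y*(-3*y + z)) dy ∧ dz

Distribute the wedge, using dx_i ∧ dx_j = -dx_j ∧ dx_i and dx_i ∧ dx_i = 0. For each pair (i, j) with i < j, the coefficient of dx_i ∧ dx_j in alpha ∧ beta is (alpha_i * beta_j - alpha_j * beta_i). Collecting: alpha ∧ beta = (-5*x*y) dx ∧ dy + (x*(y - 2*z)) dx ∧ dz + (y*(-3*y + z)) dy ∧ dz.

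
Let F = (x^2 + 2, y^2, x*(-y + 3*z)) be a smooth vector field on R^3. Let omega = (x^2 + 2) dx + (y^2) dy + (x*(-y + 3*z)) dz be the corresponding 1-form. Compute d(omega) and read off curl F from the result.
d(omega) = (-x) dy ∧ dz + (y - 3*z) dz ∧ dx + (0) dx ∧ dy; curl F = (-x, y - 3*z, 0)

d omega = sum_{i<j} (∂f_j/∂x_i - ∂f_i/∂x_j) dx_i ∧ dx_j. Under the identification (dy ∧ dz, dz ∧ dx, dx ∧ dy) ↔ (e_x, e_y, e_z), the coefficients are exactly the components of curl F. Compute:
  ∂R/∂y - ∂Q/∂z = (-x) - (0) = -x
  ∂P/∂z - ∂R/∂x = (0) - (-y + 3*z) = y - 3*z
  ∂Q/∂x - ∂P/∂y = (0) - (0) = 0.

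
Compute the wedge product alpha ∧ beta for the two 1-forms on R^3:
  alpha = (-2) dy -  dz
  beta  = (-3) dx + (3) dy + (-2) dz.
alpha ∧ beta = (-6) dx ∧ dy + (7) dy ∧ dz + (-3) dx ∧ dz

Distribute the wedge, using dx_i ∧ dx_j = -dx_j ∧ dx_i and dx_i ∧ dx_i = 0. For each pair (i, j) with i < j, the coefficient of dx_i ∧ dx_j in alpha ∧ beta is (alpha_i * beta_j - alpha_j * beta_i). Collecting: alpha ∧ beta = (-6) dx ∧ dy + (7) dy ∧ dz + (-3) dx ∧ dz.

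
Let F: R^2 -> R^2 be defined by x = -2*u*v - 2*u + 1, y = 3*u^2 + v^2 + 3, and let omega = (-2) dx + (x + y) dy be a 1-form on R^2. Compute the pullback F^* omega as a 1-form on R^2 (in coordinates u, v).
F^* omega = (18*u^3 - 12*u^2*v - 12*u^2 + 6*u*v^2 + 24*u + 4*v + 4) du + (6*u^2*v - 4*u*v^2 - 4*u*v + 4*u + 2*v^3 + 8*v) dv

Using F^*(f dg) = (f ∘ F) d(g ∘ F), substitute each coordinate x_i by F_i(u, v) in f_i, and replace dx_i by d F_i = (∂F_i/∂u) du + (∂F_i/∂v) dv.
  For the x component: f_1(F) = -2; d F_1 = (-2*v - 2) du + (-2*u) dv
  For the y component: f_2(F) = 3*u^2 - 2*u*v - 2*u + v^2 + 4; d F_2 = (6*u) du + (2*v) dv
Combining and collecting du, dv coefficients:
  coeff of du: 18*u^3 - 12*u^2*v - 12*u^2 + 6*u*v^2 + 24*u + 4*v + 4
  coeff of dv: 6*u^2*v - 4*u*v^2 - 4*u*v + 4*u + 2*v^3 + 8*v
F^* omega = (18*u^3 - 12*u^2*v - 12*u^2 + 6*u*v^2 + 24*u + 4*v + 4) du + (6*u^2*v - 4*u*v^2 - 4*u*v + 4*u + 2*v^3 + 8*v) dv.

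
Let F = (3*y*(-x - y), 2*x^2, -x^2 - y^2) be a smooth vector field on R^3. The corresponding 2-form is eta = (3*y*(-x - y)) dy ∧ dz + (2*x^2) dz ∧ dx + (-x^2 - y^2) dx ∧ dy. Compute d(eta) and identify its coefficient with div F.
d(eta) = (-3*y) dx ∧ dy ∧ dz; div F = -3*y

For a 2-form in R^3 of the form above, applying d gives a 3-form with coefficient ∂P/∂x + ∂Q/∂y + ∂R/∂z:
  ∂P/∂x = -3*y
  ∂Q/∂y = 0
  ∂R/∂z = 0
Sum = -3*y, which is exactly div F.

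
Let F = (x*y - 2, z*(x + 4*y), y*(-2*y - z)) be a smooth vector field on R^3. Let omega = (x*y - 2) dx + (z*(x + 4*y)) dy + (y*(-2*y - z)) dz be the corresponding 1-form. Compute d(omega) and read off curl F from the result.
d(omega) = (-x - 8*y - z) dy ∧ dz + (0) dz ∧ dx + (-x + z) dx ∧ dy; curl F = (-x - 8*y - z, 0, -x + z)

d omega = sum_{i<j} (∂f_j/∂x_i - ∂f_i/∂x_j) dx_i ∧ dx_j. Under the identification (dy ∧ dz, dz ∧ dx, dx ∧ dy) ↔ (e_x, e_y, e_z), the coefficients are exactly the components of curl F. Compute:
  ∂R/∂y - ∂Q/∂z = (-4*y - z) - (x + 4*y) = -x - 8*y - z
  ∂P/∂z - ∂R/∂x = (0) - (0) = 0
  ∂Q/∂x - ∂P/∂y = (z) - (x) = -x + z.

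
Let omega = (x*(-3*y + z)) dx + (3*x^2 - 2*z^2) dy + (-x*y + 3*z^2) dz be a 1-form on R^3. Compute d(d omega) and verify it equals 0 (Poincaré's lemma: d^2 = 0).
d(d omega) = 0

Step 1: d omega = sum_{i<j} (∂f_j/∂x_i - ∂f_i/∂x_j) dx_i ∧ dx_j:
  coeff of dx ∧ dy: 9*x
  coeff of dx ∧ dz: -x - y
  coeff of dy ∧ dz: -x + 4*z
Step 2: Apply d again to each 2-form coefficient. The only possible 3-form in R^3 is dx ∧ dy ∧ dz, with coefficient
  ∂(coeff of dy∧dz)/∂x - ∂(coeff of dx∧dz)/∂y + ∂(coeff of dx∧dy)/∂z
  = ∂/∂x (-x + 4*z) - ∂/∂y (-x - y) + ∂/∂z (9*x).
Each of these terms simplifies to sums of mixed partials that cancel in pairs. The result is 0 (by equality of mixed partials for smooth functions — Schwarz / Clairaut).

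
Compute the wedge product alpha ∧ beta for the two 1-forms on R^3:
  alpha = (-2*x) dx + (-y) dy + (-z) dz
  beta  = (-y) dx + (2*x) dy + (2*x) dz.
alpha ∧ beta = (-4*x^2 - y^2) dx ∧ dy + (-4*x^2 - y*z) dx ∧ dz + (2*x*(-y + z)) dy ∧ dz

Distribute the wedge, using dx_i ∧ dx_j = -dx_j ∧ dx_i and dx_i ∧ dx_i = 0. For each pair (i, j) with i < j, the coefficient of dx_i ∧ dx_j in alpha ∧ beta is (alpha_i * beta_j - alpha_j * beta_i). Collecting: alpha ∧ beta = (-4*x^2 - y^2) dx ∧ dy + (-4*x^2 - y*z) dx ∧ dz + (2*x*(-y + z)) dy ∧ dz.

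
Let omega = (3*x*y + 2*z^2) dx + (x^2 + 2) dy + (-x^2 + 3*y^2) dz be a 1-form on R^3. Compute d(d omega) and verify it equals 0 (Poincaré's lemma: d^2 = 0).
d(d omega) = 0

Step 1: d omega = sum_{i<j} (∂f_j/∂x_i - ∂f_i/∂x_j) dx_i ∧ dx_j:
  coeff of dx ∧ dy: -x
  coeff of dx ∧ dz: -2*x - 4*z
  coeff of dy ∧ dz: 6*y
Step 2: Apply d again to each 2-form coefficient. The only possible 3-form in R^3 is dx ∧ dy ∧ dz, with coefficient
  ∂(coeff of dy∧dz)/∂x - ∂(coeff of dx∧dz)/∂y + ∂(coeff of dx∧dy)/∂z
  = ∂/∂x (6*y) - ∂/∂y (-2*x - 4*z) + ∂/∂z (-x).
Each of these terms simplifies to sums of mixed partials that cancel in pairs. The result is 0 (by equality of mixed partials for smooth functions — Schwarz / Clairaut).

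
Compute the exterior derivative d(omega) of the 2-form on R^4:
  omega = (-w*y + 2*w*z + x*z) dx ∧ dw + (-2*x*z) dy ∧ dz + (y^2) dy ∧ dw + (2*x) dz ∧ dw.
d(omega) = (w) dx ∧ dy ∧ dw + (-2*w - x + 2) dx ∧ dz ∧ dw + (-2*z) dx ∧ dy ∧ dz

For a 2-form omega = sum_{i<j} g_{ij} dx_i ∧ dx_j, the exterior derivative is
  d(omega) = sum_{i<j} d(g_{ij}) ∧ dx_i ∧ dx_j = sum_{i<j, k} (∂g_{ij}/∂x_k) dx_k ∧ dx_i ∧ dx_j.
Expand each term, using dx_k ∧ dx_i ∧ dx_j = sgn(permutation) dx_{(a)} ∧ dx_{(b)} ∧ dx_{(c)} with (a < b < c) sorted:
  d(-w*y + 2*w*z + x*z) includes (∂/∂y)(-w*y + 2*w*z + x*z) dy = (-w) dy, which multiplied by dx ∧ dw gives (w) dx ∧ dy ∧ dw
  d(-w*y + 2*w*z + x*z) includes (∂/∂z)(-w*y + 2*w*z + x*z) dz = (2*w + x) dz, which multiplied by dx ∧ dw gives (-2*w - x) dx ∧ dz ∧ dw
  d(-2*x*z) includes (∂/∂x)(-2*x*z) dx = (-2*z) dx, which multiplied by dy ∧ dz gives (-2*z) dx ∧ dy ∧ dz
  d(2*x) includes (∂/∂x)(2*x) dx = (2) dx, which multiplied by dz ∧ dw gives (2) dx ∧ dz ∧ dw
Collecting like 3-forms: d(omega) = (w) dx ∧ dy ∧ dw + (-2*w - x + 2) dx ∧ dz ∧ dw + (-2*z) dx ∧ dy ∧ dz.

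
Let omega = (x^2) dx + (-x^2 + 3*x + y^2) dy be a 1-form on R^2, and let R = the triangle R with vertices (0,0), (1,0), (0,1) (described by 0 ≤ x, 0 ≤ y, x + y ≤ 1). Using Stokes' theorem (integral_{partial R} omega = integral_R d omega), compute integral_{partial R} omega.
integral_(partial R) omega = 7/6

Stokes: integral_partial_R omega = integral_R d omega with d omega = (∂Q/∂x - ∂P/∂y) dx ∧ dy.
  ∂Q/∂x = 3 - 2*x
  ∂P/∂y = 0
  integrand = ∂Q/∂x - ∂P/∂y = 3 - 2*x.
Integrating over R: integral_0^1 integral_0^{1-x} (3 - 2*x) dy dx = 7/6.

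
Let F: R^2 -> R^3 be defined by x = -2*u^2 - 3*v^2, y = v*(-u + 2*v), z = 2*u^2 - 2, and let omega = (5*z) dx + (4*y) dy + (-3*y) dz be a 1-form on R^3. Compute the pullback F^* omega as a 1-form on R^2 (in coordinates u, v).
F^* omega = (-40*u^3 + 12*u^2*v - 20*u*v^2 + 40*u - 8*v^3) du + (4*v*(-14*u^2 - 6*u*v + 8*v^2 + 15)) dv

Using F^*(f dg) = (f ∘ F) d(g ∘ F), substitute each coordinate x_i by F_i(u, v) in f_i, and replace dx_i by d F_i = (∂F_i/∂u) du + (∂F_i/∂v) dv.
  For the x component: f_1(F) = 10*u^2 - 10; d F_1 = (-4*u) du + (-6*v) dv
  For the y component: f_2(F) = 4*v*(-u + 2*v); d F_2 = (-v) du + (-u + 4*v) dv
  For the z component: f_3(F) = 3*v*(u - 2*v); d F_3 = (4*u) du + (0) dv
Combining and collecting du, dv coefficients:
  coeff of du: -40*u^3 + 12*u^2*v - 20*u*v^2 + 40*u - 8*v^3
  coeff of dv: 4*v*(-14*u^2 - 6*u*v + 8*v^2 + 15)
F^* omega = (-40*u^3 + 12*u^2*v - 20*u*v^2 + 40*u - 8*v^3) du + (4*v*(-14*u^2 - 6*u*v + 8*v^2 + 15)) dv.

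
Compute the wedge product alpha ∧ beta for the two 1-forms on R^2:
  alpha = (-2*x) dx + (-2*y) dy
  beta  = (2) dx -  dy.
alpha ∧ beta = (2*x + 4*y) dx ∧ dy

Distribute the wedge, using dx_i ∧ dx_j = -dx_j ∧ dx_i and dx_i ∧ dx_i = 0. For each pair (i, j) with i < j, the coefficient of dx_i ∧ dx_j in alpha ∧ beta is (alpha_i * beta_j - alpha_j * beta_i). Collecting: alpha ∧ beta = (2*x + 4*y) dx ∧ dy.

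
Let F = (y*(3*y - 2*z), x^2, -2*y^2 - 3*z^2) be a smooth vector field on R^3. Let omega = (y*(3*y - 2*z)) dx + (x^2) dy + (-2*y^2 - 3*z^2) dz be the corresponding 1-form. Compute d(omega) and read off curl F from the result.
d(omega) = (-4*y) dy ∧ dz + (-2*y) dz ∧ dx + (2*x - 6*y + 2*z) dx ∧ dy; curl F = (-4*y, -2*y, 2*x - 6*y + 2*z)

d omega = sum_{i<j} (∂f_j/∂x_i - ∂f_i/∂x_j) dx_i ∧ dx_j. Under the identification (dy ∧ dz, dz ∧ dx, dx ∧ dy) ↔ (e_x, e_y, e_z), the coefficients are exactly the components of curl F. Compute:
  ∂R/∂y - ∂Q/∂z = (-4*y) - (0) = -4*y
  ∂P/∂z - ∂R/∂x = (-2*y) - (0) = -2*y
  ∂Q/∂x - ∂P/∂y = (2*x) - (6*y - 2*z) = 2*x - 6*y + 2*z.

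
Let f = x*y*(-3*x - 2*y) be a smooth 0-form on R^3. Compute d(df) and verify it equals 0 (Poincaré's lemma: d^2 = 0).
d(df) = 0

Step 1: df = sum_i (∂f/∂x_i) dx_i = (2*y*(-3*x - y)) dx + (x*(-3*x - 4*y)) dy + (0) dz.
Step 2: Apply d again. Using the 1-form formula, the coefficient of dx ∧ dy in d(df) is ∂^2 f/∂x ∂y - ∂^2 f/∂y ∂x = (-6*x - 4*y) - (-6*x - 4*y) = 0 (equality of mixed partials for smooth f).
Similarly for dx ∧ dz and dy ∧ dz — all coefficients vanish. So d(df) = 0.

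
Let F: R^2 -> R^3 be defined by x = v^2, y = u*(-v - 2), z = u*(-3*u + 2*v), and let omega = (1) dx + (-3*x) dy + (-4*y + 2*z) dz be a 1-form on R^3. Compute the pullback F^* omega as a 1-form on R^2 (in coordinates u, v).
F^* omega = (36*u^3 - 60*u^2*v - 48*u^2 + 16*u*v^2 + 16*u*v + 3*v^3 + 6*v^2) du + (-12*u^3 + 16*u^2*v + 16*u^2 + 3*u*v^2 + 2*v) dv

Using F^*(f dg) = (f ∘ F) d(g ∘ F), substitute each coordinate x_i by F_i(u, v) in f_i, and replace dx_i by d F_i = (∂F_i/∂u) du + (∂F_i/∂v) dv.
  For the x component: f_1(F) = 1; d F_1 = (0) du + (2*v) dv
  For the y component: f_2(F) = -3*v^2; d F_2 = (-v - 2) du + (-u) dv
  For the z component: f_3(F) = 2*u*(-3*u + 4*v + 4); d F_3 = (-6*u + 2*v) du + (2*u) dv
Combining and collecting du, dv coefficients:
  coeff of du: 36*u^3 - 60*u^2*v - 48*u^2 + 16*u*v^2 + 16*u*v + 3*v^3 + 6*v^2
  coeff of dv: -12*u^3 + 16*u^2*v + 16*u^2 + 3*u*v^2 + 2*v
F^* omega = (36*u^3 - 60*u^2*v - 48*u^2 + 16*u*v^2 + 16*u*v + 3*v^3 + 6*v^2) du + (-12*u^3 + 16*u^2*v + 16*u^2 + 3*u*v^2 + 2*v) dv.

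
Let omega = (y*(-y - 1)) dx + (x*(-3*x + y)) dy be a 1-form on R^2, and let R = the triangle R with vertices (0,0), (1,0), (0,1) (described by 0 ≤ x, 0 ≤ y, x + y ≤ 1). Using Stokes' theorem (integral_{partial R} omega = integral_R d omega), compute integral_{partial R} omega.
integral_(partial R) omega = 0

Stokes: integral_partial_R omega = integral_R d omega with d omega = (∂Q/∂x - ∂P/∂y) dx ∧ dy.
  ∂Q/∂x = -6*x + y
  ∂P/∂y = -2*y - 1
  integrand = ∂Q/∂x - ∂P/∂y = -6*x + 3*y + 1.
Integrating over R: integral_0^1 integral_0^{1-x} (-6*x + 3*y + 1) dy dx = 0.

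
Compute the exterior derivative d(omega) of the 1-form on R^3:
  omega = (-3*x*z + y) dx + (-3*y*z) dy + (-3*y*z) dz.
d(omega) = (-1) dx ∧ dy + (3*x) dx ∧ dz + (3*y - 3*z) dy ∧ dz

For a 1-form omega = sum_i f_i dx_i, the exterior derivative is
  d(omega) = sum_{i < j} (∂f_j/∂x_i - ∂f_i/∂x_j) dx_i ∧ dx_j.
  coefficient of dx ∧ dy: ∂f_2/∂x - ∂f_1/∂y = ∂(-3*y*z)/∂x - ∂(-3*x*z + y)/∂y = -1
  coefficient of dx ∧ dz: ∂f_3/∂x - ∂f_1/∂z = ∂(-3*y*z)/∂x - ∂(-3*x*z + y)/∂z = 3*x
  coefficient of dy ∧ dz: ∂f_3/∂y - ∂f_2/∂z = ∂(-3*y*z)/∂y - ∂(-3*y*z)/∂z = 3*y - 3*z
Assembling: d(omega) = (-1) dx ∧ dy + (3*x) dx ∧ dz + (3*y - 3*z) dy ∧ dz.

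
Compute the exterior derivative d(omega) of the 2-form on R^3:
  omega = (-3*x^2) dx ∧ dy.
d(omega) = 0

For a 2-form omega = sum_{i<j} g_{ij} dx_i ∧ dx_j, the exterior derivative is
  d(omega) = sum_{i<j} d(g_{ij}) ∧ dx_i ∧ dx_j = sum_{i<j, k} (∂g_{ij}/∂x_k) dx_k ∧ dx_i ∧ dx_j.
Expand each term, using dx_k ∧ dx_i ∧ dx_j = sgn(permutation) dx_{(a)} ∧ dx_{(b)} ∧ dx_{(c)} with (a < b < c) sorted:

Collecting like 3-forms: d(omega) = 0.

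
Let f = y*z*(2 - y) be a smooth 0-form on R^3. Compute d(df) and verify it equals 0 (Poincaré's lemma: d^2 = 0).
d(df) = 0

Step 1: df = sum_i (∂f/∂x_i) dx_i = (0) dx + (2*z*(1 - y)) dy + (y*(2 - y)) dz.
Step 2: Apply d again. Using the 1-form formula, the coefficient of dx ∧ dy in d(df) is ∂^2 f/∂x ∂y - ∂^2 f/∂y ∂x = (0) - (0) = 0 (equality of mixed partials for smooth f).
Similarly for dx ∧ dz and dy ∧ dz — all coefficients vanish. So d(df) = 0.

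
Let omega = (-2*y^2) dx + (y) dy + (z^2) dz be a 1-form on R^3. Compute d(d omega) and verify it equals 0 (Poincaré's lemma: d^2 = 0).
d(d omega) = 0

Step 1: d omega = sum_{i<j} (∂f_j/∂x_i - ∂f_i/∂x_j) dx_i ∧ dx_j:
  coeff of dx ∧ dy: 4*y
  coeff of dx ∧ dz: 0
  coeff of dy ∧ dz: 0
Step 2: Apply d again to each 2-form coefficient. The only possible 3-form in R^3 is dx ∧ dy ∧ dz, with coefficient
  ∂(coeff of dy∧dz)/∂x - ∂(coeff of dx∧dz)/∂y + ∂(coeff of dx∧dy)/∂z
  = ∂/∂x (0) - ∂/∂y (0) + ∂/∂z (4*y).
Each of these terms simplifies to sums of mixed partials that cancel in pairs. The result is 0 (by equality of mixed partials for smooth functions — Schwarz / Clairaut).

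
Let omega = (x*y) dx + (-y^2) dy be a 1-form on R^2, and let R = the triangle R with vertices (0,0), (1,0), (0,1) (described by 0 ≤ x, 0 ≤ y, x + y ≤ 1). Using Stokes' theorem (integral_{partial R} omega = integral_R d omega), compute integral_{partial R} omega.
integral_(partial R) omega = -1/6

Stokes: integral_partial_R omega = integral_R d omega with d omega = (∂Q/∂x - ∂P/∂y) dx ∧ dy.
  ∂Q/∂x = 0
  ∂P/∂y = x
  integrand = ∂Q/∂x - ∂P/∂y = -x.
Integrating over R: integral_0^1 integral_0^{1-x} (-x) dy dx = -1/6.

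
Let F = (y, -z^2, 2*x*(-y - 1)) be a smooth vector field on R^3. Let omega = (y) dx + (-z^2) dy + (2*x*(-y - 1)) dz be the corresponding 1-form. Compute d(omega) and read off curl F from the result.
d(omega) = (-2*x + 2*z) dy ∧ dz + (2*y + 2) dz ∧ dx + (-1) dx ∧ dy; curl F = (-2*x + 2*z, 2*y + 2, -1)

d omega = sum_{i<j} (∂f_j/∂x_i - ∂f_i/∂x_j) dx_i ∧ dx_j. Under the identification (dy ∧ dz, dz ∧ dx, dx ∧ dy) ↔ (e_x, e_y, e_z), the coefficients are exactly the components of curl F. Compute:
  ∂R/∂y - ∂Q/∂z = (-2*x) - (-2*z) = -2*x + 2*z
  ∂P/∂z - ∂R/∂x = (0) - (-2*y - 2) = 2*y + 2
  ∂Q/∂x - ∂P/∂y = (0) - (1) = -1.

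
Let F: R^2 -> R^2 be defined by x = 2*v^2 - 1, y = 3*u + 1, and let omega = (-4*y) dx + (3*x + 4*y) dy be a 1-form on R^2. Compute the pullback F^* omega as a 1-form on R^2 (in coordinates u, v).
F^* omega = (36*u + 18*v^2 + 3) du + (16*v*(-3*u - 1)) dv

Using F^*(f dg) = (f ∘ F) d(g ∘ F), substitute each coordinate x_i by F_i(u, v) in f_i, and replace dx_i by d F_i = (∂F_i/∂u) du + (∂F_i/∂v) dv.
  For the x component: f_1(F) = -12*u - 4; d F_1 = (0) du + (4*v) dv
  For the y component: f_2(F) = 12*u + 6*v^2 + 1; d F_2 = (3) du + (0) dv
Combining and collecting du, dv coefficients:
  coeff of du: 36*u + 18*v^2 + 3
  coeff of dv: 16*v*(-3*u - 1)
F^* omega = (36*u + 18*v^2 + 3) du + (16*v*(-3*u - 1)) dv.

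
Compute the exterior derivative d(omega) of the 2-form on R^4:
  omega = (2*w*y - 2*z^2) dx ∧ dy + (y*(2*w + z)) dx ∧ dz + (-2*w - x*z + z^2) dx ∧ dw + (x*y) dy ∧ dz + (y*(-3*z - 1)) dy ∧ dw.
d(omega) = (-2*w + y - 5*z) dx ∧ dy ∧ dz + (2*y) dx ∧ dy ∧ dw + (x + 2*y - 2*z) dx ∧ dz ∧ dw + (3*y) dy ∧ dz ∧ dw

For a 2-form omega = sum_{i<j} g_{ij} dx_i ∧ dx_j, the exterior derivative is
  d(omega) = sum_{i<j} d(g_{ij}) ∧ dx_i ∧ dx_j = sum_{i<j, k} (∂g_{ij}/∂x_k) dx_k ∧ dx_i ∧ dx_j.
Expand each term, using dx_k ∧ dx_i ∧ dx_j = sgn(permutation) dx_{(a)} ∧ dx_{(b)} ∧ dx_{(c)} with (a < b < c) sorted:
  d(2*w*y - 2*z^2) includes (∂/∂z)(2*w*y - 2*z^2) dz = (-4*z) dz, which multiplied by dx ∧ dy gives (-4*z) dx ∧ dy ∧ dz
  d(2*w*y - 2*z^2) includes (∂/∂w)(2*w*y - 2*z^2) dw = (2*y) dw, which multiplied by dx ∧ dy gives (2*y) dx ∧ dy ∧ dw
  d(y*(2*w + z)) includes (∂/∂y)(y*(2*w + z)) dy = (2*w + z) dy, which multiplied by dx ∧ dz gives (-2*w - z) dx ∧ dy ∧ dz
  d(y*(2*w + z)) includes (∂/∂w)(y*(2*w + z)) dw = (2*y) dw, which multiplied by dx ∧ dz gives (2*y) dx ∧ dz ∧ dw
  d(-2*w - x*z + z^2) includes (∂/∂z)(-2*w - x*z + z^2) dz = (-x + 2*z) dz, which multiplied by dx ∧ dw gives (x - 2*z) dx ∧ dz ∧ dw
  d(x*y) includes (∂/∂x)(x*y) dx = (y) dx, which multiplied by dy ∧ dz gives (y) dx ∧ dy ∧ dz
  d(y*(-3*z - 1)) includes (∂/∂z)(y*(-3*z - 1)) dz = (-3*y) dz, which multiplied by dy ∧ dw gives (3*y) dy ∧ dz ∧ dw
Collecting like 3-forms: d(omega) = (-2*w + y - 5*z) dx ∧ dy ∧ dz + (2*y) dx ∧ dy ∧ dw + (x + 2*y - 2*z) dx ∧ dz ∧ dw + (3*y) dy ∧ dz ∧ dw.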